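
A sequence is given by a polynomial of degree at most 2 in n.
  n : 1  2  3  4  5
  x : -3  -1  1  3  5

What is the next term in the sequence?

7

First differences: 2 , 2 , 2 , 2
The first differences are constant (2).
5 + 2 = 7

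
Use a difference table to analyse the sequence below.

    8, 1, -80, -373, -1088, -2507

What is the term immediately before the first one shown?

7

-7  -81  -293  -715  -1419
-74  -212  -422  -704
-138  -210  -282
-72  -72
The fourth differences are constant at -72.
Work back: -138 + 72 = -66;  -74 + 66 = -8;  -7 + 8 = 1;  8 − 1 = 7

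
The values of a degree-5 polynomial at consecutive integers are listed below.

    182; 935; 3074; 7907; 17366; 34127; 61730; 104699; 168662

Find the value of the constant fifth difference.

120

Δ: 753, 2139, 4833, 9459, 16761, 27603, 42969, 63963
Δ²: 1386, 2694, 4626, 7302, 10842, 15366, 20994
Δ³: 1308, 1932, 2676, 3540, 4524, 5628
Δ⁴: 624, 744, 864, 984, 1104
Δ⁵: 120, 120, 120, 120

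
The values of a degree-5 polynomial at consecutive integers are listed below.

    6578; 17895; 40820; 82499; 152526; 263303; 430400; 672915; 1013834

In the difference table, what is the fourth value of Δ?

70027

Δ: 11317, 22925, 41679, 70027, 110777, 167097, 242515, 340919
Δ²: 11608, 18754, 28348, 40750, 56320, 75418, 98404
Δ³: 7146, 9594, 12402, 15570, 19098, 22986
Δ⁴: 2448, 2808, 3168, 3528, 3888
Δ⁵: 360, 360, 360, 360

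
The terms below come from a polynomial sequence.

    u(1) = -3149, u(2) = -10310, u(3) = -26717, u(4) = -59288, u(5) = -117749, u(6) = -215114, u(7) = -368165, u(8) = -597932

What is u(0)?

D1: -7161, -16407, -32571, -58461, -97365, -153051, -229767
D2: -9246, -16164, -25890, -38904, -55686, -76716
D3: -6918, -9726, -13014, -16782, -21030
D4: -2808, -3288, -3768, -4248
D5: -480, -480, -480
The fifth differences are constant at -480.
Work back: -2808 + 480 = -2328;  -6918 + 2328 = -4590;  -9246 + 4590 = -4656;  -7161 + 4656 = -2505;  -3149 + 2505 = -644

-644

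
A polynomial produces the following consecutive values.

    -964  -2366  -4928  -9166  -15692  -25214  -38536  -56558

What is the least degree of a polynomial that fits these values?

D1: -1402, -2562, -4238, -6526, -9522, -13322, -18022
D2: -1160, -1676, -2288, -2996, -3800, -4700
D3: -516, -612, -708, -804, -900
D4: -96, -96, -96, -96
The fourth differences are constant, so the polynomial has degree 4.

4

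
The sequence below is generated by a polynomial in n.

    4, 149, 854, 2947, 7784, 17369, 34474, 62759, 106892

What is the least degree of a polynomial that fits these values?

145, 705, 2093, 4837, 9585, 17105, 28285, 44133
560, 1388, 2744, 4748, 7520, 11180, 15848
828, 1356, 2004, 2772, 3660, 4668
528, 648, 768, 888, 1008
120, 120, 120, 120
The fifth differences are constant, so the polynomial has degree 5.

5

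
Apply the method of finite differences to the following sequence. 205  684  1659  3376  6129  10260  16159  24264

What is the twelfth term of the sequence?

89184

D1: 479, 975, 1717, 2753, 4131, 5899, 8105
D2: 496, 742, 1036, 1378, 1768, 2206
D3: 246, 294, 342, 390, 438
D4: 48, 48, 48, 48
Fourth differences constant at 48.
438 + 48 = 486;  2206 + 486 = 2692;  8105 + 2692 = 10797;  24264 + 10797 = 35061
486 + 48 = 534;  2692 + 534 = 3226;  10797 + 3226 = 14023;  35061 + 14023 = 49084
534 + 48 = 582;  3226 + 582 = 3808;  14023 + 3808 = 17831;  49084 + 17831 = 66915
582 + 48 = 630;  3808 + 630 = 4438;  17831 + 4438 = 22269;  66915 + 22269 = 89184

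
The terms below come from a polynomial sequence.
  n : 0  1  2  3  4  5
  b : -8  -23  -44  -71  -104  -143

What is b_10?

First differences: -15, -21, -27, -33, -39
Second differences: -6, -6, -6, -6
The second differences are constant (-6).
-39 − 6 = -45;  -143 − 45 = -188
-45 − 6 = -51;  -188 − 51 = -239
-51 − 6 = -57;  -239 − 57 = -296
-57 − 6 = -63;  -296 − 63 = -359
-63 − 6 = -69;  -359 − 69 = -428

-428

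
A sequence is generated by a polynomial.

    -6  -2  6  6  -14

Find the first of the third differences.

-12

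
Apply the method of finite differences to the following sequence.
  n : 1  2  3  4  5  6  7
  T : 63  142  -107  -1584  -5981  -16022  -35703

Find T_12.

79  -249  -1477  -4397  -10041  -19681
-328  -1228  -2920  -5644  -9640
-900  -1692  -2724  -3996
-792  -1032  -1272
-240  -240
The fifth differences are constant (-240).
-1272 − 240 = -1512;  -3996 − 1512 = -5508;  -9640 − 5508 = -15148;  -19681 − 15148 = -34829;  -35703 − 34829 = -70532
-1512 − 240 = -1752;  -5508 − 1752 = -7260;  -15148 − 7260 = -22408;  -34829 − 22408 = -57237;  -70532 − 57237 = -127769
-1752 − 240 = -1992;  -7260 − 1992 = -9252;  -22408 − 9252 = -31660;  -57237 − 31660 = -88897;  -127769 − 88897 = -216666
-1992 − 240 = -2232;  -9252 − 2232 = -11484;  -31660 − 11484 = -43144;  -88897 − 43144 = -132041;  -216666 − 132041 = -348707
-2232 − 240 = -2472;  -11484 − 2472 = -13956;  -43144 − 13956 = -57100;  -132041 − 57100 = -189141;  -348707 − 189141 = -537848

-537848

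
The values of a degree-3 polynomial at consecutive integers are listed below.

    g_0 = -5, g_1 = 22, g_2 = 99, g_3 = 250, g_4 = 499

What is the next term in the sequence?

First differences: 27 , 77 , 151 , 249
Second differences: 50 , 74 , 98
Third differences: 24 , 24
Constant third difference = 24, so extend:
98 + 24 = 122;  249 + 122 = 371;  499 + 371 = 870

870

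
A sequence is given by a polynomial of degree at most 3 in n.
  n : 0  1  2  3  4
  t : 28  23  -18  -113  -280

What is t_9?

-2825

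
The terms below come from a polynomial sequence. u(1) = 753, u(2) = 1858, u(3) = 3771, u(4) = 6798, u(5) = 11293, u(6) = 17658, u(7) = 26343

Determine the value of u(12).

Δ: 1105 , 1913 , 3027 , 4495 , 6365 , 8685
Δ²: 808 , 1114 , 1468 , 1870 , 2320
Δ³: 306 , 354 , 402 , 450
Δ⁴: 48 , 48 , 48
Constant fourth difference = 48, so extend:
450 + 48 = 498;  2320 + 498 = 2818;  8685 + 2818 = 11503;  26343 + 11503 = 37846
498 + 48 = 546;  2818 + 546 = 3364;  11503 + 3364 = 14867;  37846 + 14867 = 52713
546 + 48 = 594;  3364 + 594 = 3958;  14867 + 3958 = 18825;  52713 + 18825 = 71538
594 + 48 = 642;  3958 + 642 = 4600;  18825 + 4600 = 23425;  71538 + 23425 = 94963
642 + 48 = 690;  4600 + 690 = 5290;  23425 + 5290 = 28715;  94963 + 28715 = 123678

123678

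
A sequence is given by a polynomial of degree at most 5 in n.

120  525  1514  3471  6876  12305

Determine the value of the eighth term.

32019

Δ: 405, 989, 1957, 3405, 5429
Δ²: 584, 968, 1448, 2024
Δ³: 384, 480, 576
Δ⁴: 96, 96
Fourth differences constant at 96.
576 + 96 = 672;  2024 + 672 = 2696;  5429 + 2696 = 8125;  12305 + 8125 = 20430
672 + 96 = 768;  2696 + 768 = 3464;  8125 + 3464 = 11589;  20430 + 11589 = 32019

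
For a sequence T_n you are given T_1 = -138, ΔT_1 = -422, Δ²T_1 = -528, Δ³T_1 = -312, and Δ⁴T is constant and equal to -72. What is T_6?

-11008

Build the table forward from the leading diagonal:
Fourth differences: -72, -72, -72, -72, -72, -72
Third differences: -312, -384, -456, -528, -600, -672
Second differences: -528, -840, -1224, -1680, -2208, -2808
First differences: -422, -950, -1790, -3014, -4694, -6902
T: -138, -560, -1510, -3300, -6314, -11008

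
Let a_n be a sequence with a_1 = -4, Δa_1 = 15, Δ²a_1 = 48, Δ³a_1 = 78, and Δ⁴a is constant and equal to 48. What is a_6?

Build the table forward from the leading diagonal:
Fourth differences: 48, 48, 48, 48, 48, 48
Third differences: 78, 126, 174, 222, 270, 318
Second differences: 48, 126, 252, 426, 648, 918
First differences: 15, 63, 189, 441, 867, 1515
a: -4, 11, 74, 263, 704, 1571

1571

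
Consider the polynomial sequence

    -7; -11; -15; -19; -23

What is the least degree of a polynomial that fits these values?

1

-4, -4, -4, -4
The first differences are constant, so the polynomial has degree 1.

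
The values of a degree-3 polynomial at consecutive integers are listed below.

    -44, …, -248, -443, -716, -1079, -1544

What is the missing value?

-119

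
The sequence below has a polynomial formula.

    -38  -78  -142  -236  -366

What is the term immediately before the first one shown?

First differences: -40  -64  -94  -130
Second differences: -24  -30  -36
Third differences: -6  -6
The third differences are constant at -6.
Work back: -24 + 6 = -18;  -40 + 18 = -22;  -38 + 22 = -16

-16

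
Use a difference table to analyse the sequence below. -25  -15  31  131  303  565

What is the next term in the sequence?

First differences: 10, 46, 100, 172, 262
Second differences: 36, 54, 72, 90
Third differences: 18, 18, 18
Constant third difference = 18, so extend:
90 + 18 = 108;  262 + 108 = 370;  565 + 370 = 935

935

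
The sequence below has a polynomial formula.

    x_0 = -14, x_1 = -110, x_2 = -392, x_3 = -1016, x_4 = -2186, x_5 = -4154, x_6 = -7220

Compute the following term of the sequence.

-96, -282, -624, -1170, -1968, -3066
-186, -342, -546, -798, -1098
-156, -204, -252, -300
-48, -48, -48
Constant fourth difference = -48, so extend:
-300 − 48 = -348;  -1098 − 348 = -1446;  -3066 − 1446 = -4512;  -7220 − 4512 = -11732

-11732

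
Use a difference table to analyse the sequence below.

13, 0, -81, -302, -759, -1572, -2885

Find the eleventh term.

-16857

-13, -81, -221, -457, -813, -1313
-68, -140, -236, -356, -500
-72, -96, -120, -144
-24, -24, -24
The fourth differences are constant (-24).
-144 − 24 = -168;  -500 − 168 = -668;  -1313 − 668 = -1981;  -2885 − 1981 = -4866
-168 − 24 = -192;  -668 − 192 = -860;  -1981 − 860 = -2841;  -4866 − 2841 = -7707
-192 − 24 = -216;  -860 − 216 = -1076;  -2841 − 1076 = -3917;  -7707 − 3917 = -11624
-216 − 24 = -240;  -1076 − 240 = -1316;  -3917 − 1316 = -5233;  -11624 − 5233 = -16857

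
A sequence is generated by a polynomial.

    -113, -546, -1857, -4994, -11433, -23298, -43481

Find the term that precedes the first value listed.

-18

Δ: -433, -1311, -3137, -6439, -11865, -20183
Δ²: -878, -1826, -3302, -5426, -8318
Δ³: -948, -1476, -2124, -2892
Δ⁴: -528, -648, -768
Δ⁵: -120, -120
The fifth differences are constant at -120.
Work back: -528 + 120 = -408;  -948 + 408 = -540;  -878 + 540 = -338;  -433 + 338 = -95;  -113 + 95 = -18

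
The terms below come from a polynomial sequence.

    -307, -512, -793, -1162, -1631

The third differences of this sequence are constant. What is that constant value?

-12

First differences: -205, -281, -369, -469
Second differences: -76, -88, -100
Third differences: -12, -12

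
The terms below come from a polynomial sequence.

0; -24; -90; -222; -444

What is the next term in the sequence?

-780

Δ: -24  -66  -132  -222
Δ²: -42  -66  -90
Δ³: -24  -24
Third differences constant at -24.
-90 − 24 = -114;  -222 − 114 = -336;  -444 − 336 = -780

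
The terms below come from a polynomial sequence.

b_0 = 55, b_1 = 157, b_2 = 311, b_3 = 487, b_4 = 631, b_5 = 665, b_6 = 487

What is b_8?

-1033

D1: 102, 154, 176, 144, 34, -178
D2: 52, 22, -32, -110, -212
D3: -30, -54, -78, -102
D4: -24, -24, -24
Constant fourth difference = -24, so extend:
-102 − 24 = -126;  -212 − 126 = -338;  -178 − 338 = -516;  487 − 516 = -29
-126 − 24 = -150;  -338 − 150 = -488;  -516 − 488 = -1004;  -29 − 1004 = -1033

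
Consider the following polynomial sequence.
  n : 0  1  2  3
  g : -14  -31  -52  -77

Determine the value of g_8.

-262

First differences: -17, -21, -25
Second differences: -4, -4
Constant second difference = -4, so extend:
-25 − 4 = -29;  -77 − 29 = -106
-29 − 4 = -33;  -106 − 33 = -139
-33 − 4 = -37;  -139 − 37 = -176
-37 − 4 = -41;  -176 − 41 = -217
-41 − 4 = -45;  -217 − 45 = -262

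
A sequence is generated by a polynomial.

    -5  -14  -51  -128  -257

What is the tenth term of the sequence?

-2102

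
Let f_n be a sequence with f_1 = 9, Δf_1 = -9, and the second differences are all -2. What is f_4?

Build the table forward from the leading diagonal:
Δ²: -2, -2, -2, -2
Δ: -9, -11, -13, -15
f: 9, 0, -11, -24

-24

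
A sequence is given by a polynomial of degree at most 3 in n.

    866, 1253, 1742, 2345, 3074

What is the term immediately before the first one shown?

569

D1: 387, 489, 603, 729
D2: 102, 114, 126
D3: 12, 12
The third differences are constant at 12.
Work back: 102 − 12 = 90;  387 − 90 = 297;  866 − 297 = 569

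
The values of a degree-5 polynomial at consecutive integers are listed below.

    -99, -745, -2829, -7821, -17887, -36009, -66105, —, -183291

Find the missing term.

-113149

Using the first 7 terms:
D1: -646, -2084, -4992, -10066, -18122, -30096
D2: -1438, -2908, -5074, -8056, -11974
D3: -1470, -2166, -2982, -3918
D4: -696, -816, -936
D5: -120, -120
Constant fifth difference = -120.
Extend forward: -936 − 120 = -1056;  -3918 − 1056 = -4974;  -11974 − 4974 = -16948;  -30096 − 16948 = -47044;  -66105 − 47044 = -113149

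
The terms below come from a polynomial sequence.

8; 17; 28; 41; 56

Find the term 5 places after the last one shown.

161

D1: 9, 11, 13, 15
D2: 2, 2, 2
Second differences constant at 2.
15 + 2 = 17;  56 + 17 = 73
17 + 2 = 19;  73 + 19 = 92
19 + 2 = 21;  92 + 21 = 113
21 + 2 = 23;  113 + 23 = 136
23 + 2 = 25;  136 + 25 = 161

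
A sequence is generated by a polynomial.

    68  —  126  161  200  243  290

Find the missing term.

95

Using the last 5 terms:
First differences: 35, 39, 43, 47
Second differences: 4, 4, 4
Constant second difference = 4.
Extend backward: 35 − 4 = 31;  126 − 31 = 95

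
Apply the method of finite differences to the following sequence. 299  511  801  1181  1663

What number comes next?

D1: 212  290  380  482
D2: 78  90  102
D3: 12  12
Constant third difference = 12, so extend:
102 + 12 = 114;  482 + 114 = 596;  1663 + 596 = 2259

2259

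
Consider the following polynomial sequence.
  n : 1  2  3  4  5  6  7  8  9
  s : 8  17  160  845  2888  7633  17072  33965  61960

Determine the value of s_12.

Δ: 9  143  685  2043  4745  9439  16893  27995
Δ²: 134  542  1358  2702  4694  7454  11102
Δ³: 408  816  1344  1992  2760  3648
Δ⁴: 408  528  648  768  888
Δ⁵: 120  120  120  120
Fifth differences constant at 120.
888 + 120 = 1008;  3648 + 1008 = 4656;  11102 + 4656 = 15758;  27995 + 15758 = 43753;  61960 + 43753 = 105713
1008 + 120 = 1128;  4656 + 1128 = 5784;  15758 + 5784 = 21542;  43753 + 21542 = 65295;  105713 + 65295 = 171008
1128 + 120 = 1248;  5784 + 1248 = 7032;  21542 + 7032 = 28574;  65295 + 28574 = 93869;  171008 + 93869 = 264877

264877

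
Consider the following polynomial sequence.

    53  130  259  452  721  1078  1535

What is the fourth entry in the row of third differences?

12

First differences: 77, 129, 193, 269, 357, 457
Second differences: 52, 64, 76, 88, 100
Third differences: 12, 12, 12, 12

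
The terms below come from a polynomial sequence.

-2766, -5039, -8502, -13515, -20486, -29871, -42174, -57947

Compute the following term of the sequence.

-77790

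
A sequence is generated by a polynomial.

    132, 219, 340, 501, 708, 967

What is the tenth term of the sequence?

Δ: 87 , 121 , 161 , 207 , 259
Δ²: 34 , 40 , 46 , 52
Δ³: 6 , 6 , 6
Constant third difference = 6, so extend:
52 + 6 = 58;  259 + 58 = 317;  967 + 317 = 1284
58 + 6 = 64;  317 + 64 = 381;  1284 + 381 = 1665
64 + 6 = 70;  381 + 70 = 451;  1665 + 451 = 2116
70 + 6 = 76;  451 + 76 = 527;  2116 + 527 = 2643

2643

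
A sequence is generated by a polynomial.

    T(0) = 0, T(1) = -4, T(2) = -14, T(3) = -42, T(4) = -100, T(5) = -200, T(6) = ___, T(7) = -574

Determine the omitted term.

-354

Using the first 6 terms:
-4  -10  -28  -58  -100
-6  -18  -30  -42
-12  -12  -12
Constant third difference = -12.
Extend forward: -42 − 12 = -54;  -100 − 54 = -154;  -200 − 154 = -354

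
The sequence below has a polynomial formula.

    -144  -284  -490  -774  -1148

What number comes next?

-1624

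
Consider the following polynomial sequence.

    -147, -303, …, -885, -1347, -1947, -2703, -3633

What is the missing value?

-543

Using the last 5 terms:
-462  -600  -756  -930
-138  -156  -174
-18  -18
Constant third difference = -18.
Extend backward: -138 + 18 = -120;  -462 + 120 = -342;  -885 + 342 = -543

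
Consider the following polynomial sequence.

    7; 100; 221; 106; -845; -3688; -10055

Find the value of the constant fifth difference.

-120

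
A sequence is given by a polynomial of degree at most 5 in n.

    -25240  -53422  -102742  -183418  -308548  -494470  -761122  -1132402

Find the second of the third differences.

Δ: -28182, -49320, -80676, -125130, -185922, -266652, -371280
Δ²: -21138, -31356, -44454, -60792, -80730, -104628
Δ³: -10218, -13098, -16338, -19938, -23898
Δ⁴: -2880, -3240, -3600, -3960
Δ⁵: -360, -360, -360

-13098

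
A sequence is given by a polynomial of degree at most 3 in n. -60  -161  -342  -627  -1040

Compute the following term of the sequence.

-1605

D1: -101, -181, -285, -413
D2: -80, -104, -128
D3: -24, -24
Third differences constant at -24.
-128 − 24 = -152;  -413 − 152 = -565;  -1040 − 565 = -1605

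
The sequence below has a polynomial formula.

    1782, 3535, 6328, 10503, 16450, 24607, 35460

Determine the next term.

1753 , 2793 , 4175 , 5947 , 8157 , 10853
1040 , 1382 , 1772 , 2210 , 2696
342 , 390 , 438 , 486
48 , 48 , 48
Constant fourth difference = 48, so extend:
486 + 48 = 534;  2696 + 534 = 3230;  10853 + 3230 = 14083;  35460 + 14083 = 49543

49543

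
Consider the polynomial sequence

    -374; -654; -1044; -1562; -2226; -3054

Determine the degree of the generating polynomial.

3

D1: -280, -390, -518, -664, -828
D2: -110, -128, -146, -164
D3: -18, -18, -18
The third differences are constant, so the polynomial has degree 3.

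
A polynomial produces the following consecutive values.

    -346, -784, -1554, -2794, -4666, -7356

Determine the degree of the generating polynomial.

4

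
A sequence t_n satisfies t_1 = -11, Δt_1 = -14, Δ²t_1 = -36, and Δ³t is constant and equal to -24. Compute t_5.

-379

Build the table forward from the leading diagonal:
Third differences: -24, -24, -24, -24, -24
Second differences: -36, -60, -84, -108, -132
First differences: -14, -50, -110, -194, -302
t: -11, -25, -75, -185, -379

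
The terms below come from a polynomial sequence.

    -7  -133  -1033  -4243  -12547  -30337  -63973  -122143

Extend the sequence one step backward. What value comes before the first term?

-7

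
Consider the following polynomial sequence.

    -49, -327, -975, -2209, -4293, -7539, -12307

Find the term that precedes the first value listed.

27

First differences: -278  -648  -1234  -2084  -3246  -4768
Second differences: -370  -586  -850  -1162  -1522
Third differences: -216  -264  -312  -360
Fourth differences: -48  -48  -48
The fourth differences are constant at -48.
Work back: -216 + 48 = -168;  -370 + 168 = -202;  -278 + 202 = -76;  -49 + 76 = 27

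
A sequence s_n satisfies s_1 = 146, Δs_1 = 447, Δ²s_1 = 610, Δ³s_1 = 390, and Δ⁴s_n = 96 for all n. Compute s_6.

Build the table forward from the leading diagonal:
D4: 96  96  96  96  96  96
D3: 390  486  582  678  774  870
D2: 610  1000  1486  2068  2746  3520
D1: 447  1057  2057  3543  5611  8357
s: 146  593  1650  3707  7250  12861

12861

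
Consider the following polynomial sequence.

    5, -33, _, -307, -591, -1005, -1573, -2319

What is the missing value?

-129

Using the last 5 terms:
Δ: -284, -414, -568, -746
Δ²: -130, -154, -178
Δ³: -24, -24
Constant third difference = -24.
Extend backward: -130 + 24 = -106;  -284 + 106 = -178;  -307 + 178 = -129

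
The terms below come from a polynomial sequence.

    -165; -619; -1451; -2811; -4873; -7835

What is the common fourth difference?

-24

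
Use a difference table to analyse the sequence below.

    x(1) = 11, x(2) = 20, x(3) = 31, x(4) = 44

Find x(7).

95

D1: 9 , 11 , 13
D2: 2 , 2
Second differences constant at 2.
13 + 2 = 15;  44 + 15 = 59
15 + 2 = 17;  59 + 17 = 76
17 + 2 = 19;  76 + 19 = 95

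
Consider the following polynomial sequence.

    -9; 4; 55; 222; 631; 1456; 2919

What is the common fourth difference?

D1: 13, 51, 167, 409, 825, 1463
D2: 38, 116, 242, 416, 638
D3: 78, 126, 174, 222
D4: 48, 48, 48

48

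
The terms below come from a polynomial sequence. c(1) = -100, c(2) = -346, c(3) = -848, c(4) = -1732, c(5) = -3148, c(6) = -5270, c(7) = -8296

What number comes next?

-12448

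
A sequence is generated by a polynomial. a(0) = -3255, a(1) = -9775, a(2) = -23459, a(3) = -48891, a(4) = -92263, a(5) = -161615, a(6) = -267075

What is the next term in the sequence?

D1: -6520  -13684  -25432  -43372  -69352  -105460
D2: -7164  -11748  -17940  -25980  -36108
D3: -4584  -6192  -8040  -10128
D4: -1608  -1848  -2088
D5: -240  -240
Fifth differences constant at -240.
-2088 − 240 = -2328;  -10128 − 2328 = -12456;  -36108 − 12456 = -48564;  -105460 − 48564 = -154024;  -267075 − 154024 = -421099

-421099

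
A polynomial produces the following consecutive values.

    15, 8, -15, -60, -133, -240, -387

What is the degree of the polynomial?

-7, -23, -45, -73, -107, -147
-16, -22, -28, -34, -40
-6, -6, -6, -6
The third differences are constant, so the polynomial has degree 3.

3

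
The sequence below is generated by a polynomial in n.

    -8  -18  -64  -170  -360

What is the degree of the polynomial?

3

-10, -46, -106, -190
-36, -60, -84
-24, -24
The third differences are constant, so the polynomial has degree 3.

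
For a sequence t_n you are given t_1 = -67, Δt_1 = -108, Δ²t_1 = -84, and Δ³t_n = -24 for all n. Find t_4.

-667

Build the table forward from the leading diagonal:
Δ³: -24  -24  -24  -24
Δ²: -84  -108  -132  -156
Δ: -108  -192  -300  -432
t: -67  -175  -367  -667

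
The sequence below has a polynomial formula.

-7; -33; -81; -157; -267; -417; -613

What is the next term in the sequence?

Δ: -26  -48  -76  -110  -150  -196
Δ²: -22  -28  -34  -40  -46
Δ³: -6  -6  -6  -6
Third differences constant at -6.
-46 − 6 = -52;  -196 − 52 = -248;  -613 − 248 = -861

-861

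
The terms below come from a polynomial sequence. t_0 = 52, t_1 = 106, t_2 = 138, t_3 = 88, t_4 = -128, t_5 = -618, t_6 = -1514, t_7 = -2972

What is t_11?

54, 32, -50, -216, -490, -896, -1458
-22, -82, -166, -274, -406, -562
-60, -84, -108, -132, -156
-24, -24, -24, -24
The fourth differences are constant (-24).
-156 − 24 = -180;  -562 − 180 = -742;  -1458 − 742 = -2200;  -2972 − 2200 = -5172
-180 − 24 = -204;  -742 − 204 = -946;  -2200 − 946 = -3146;  -5172 − 3146 = -8318
-204 − 24 = -228;  -946 − 228 = -1174;  -3146 − 1174 = -4320;  -8318 − 4320 = -12638
-228 − 24 = -252;  -1174 − 252 = -1426;  -4320 − 1426 = -5746;  -12638 − 5746 = -18384

-18384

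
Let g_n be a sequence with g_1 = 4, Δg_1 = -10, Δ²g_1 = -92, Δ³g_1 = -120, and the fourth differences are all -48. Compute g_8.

Build the table forward from the leading diagonal:
Δ⁴: -48  -48  -48  -48  -48  -48  -48  -48
Δ³: -120  -168  -216  -264  -312  -360  -408  -456
Δ²: -92  -212  -380  -596  -860  -1172  -1532  -1940
Δ: -10  -102  -314  -694  -1290  -2150  -3322  -4854
g: 4  -6  -108  -422  -1116  -2406  -4556  -7878

-7878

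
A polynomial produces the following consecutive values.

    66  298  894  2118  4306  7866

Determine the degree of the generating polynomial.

Δ: 232, 596, 1224, 2188, 3560
Δ²: 364, 628, 964, 1372
Δ³: 264, 336, 408
Δ⁴: 72, 72
The fourth differences are constant, so the polynomial has degree 4.

4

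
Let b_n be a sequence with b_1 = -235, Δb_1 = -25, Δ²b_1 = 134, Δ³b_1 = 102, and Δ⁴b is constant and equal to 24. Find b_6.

Build the table forward from the leading diagonal:
Fourth differences: 24, 24, 24, 24, 24, 24
Third differences: 102, 126, 150, 174, 198, 222
Second differences: 134, 236, 362, 512, 686, 884
First differences: -25, 109, 345, 707, 1219, 1905
b: -235, -260, -151, 194, 901, 2120

2120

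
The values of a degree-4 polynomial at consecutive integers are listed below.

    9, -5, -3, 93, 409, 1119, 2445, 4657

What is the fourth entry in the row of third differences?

First differences: -14, 2, 96, 316, 710, 1326, 2212
Second differences: 16, 94, 220, 394, 616, 886
Third differences: 78, 126, 174, 222, 270
Fourth differences: 48, 48, 48, 48

222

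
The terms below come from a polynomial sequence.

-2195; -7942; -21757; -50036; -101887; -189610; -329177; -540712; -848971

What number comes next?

-1283822

Δ: -5747  -13815  -28279  -51851  -87723  -139567  -211535  -308259
Δ²: -8068  -14464  -23572  -35872  -51844  -71968  -96724
Δ³: -6396  -9108  -12300  -15972  -20124  -24756
Δ⁴: -2712  -3192  -3672  -4152  -4632
Δ⁵: -480  -480  -480  -480
The fifth differences are constant (-480).
-4632 − 480 = -5112;  -24756 − 5112 = -29868;  -96724 − 29868 = -126592;  -308259 − 126592 = -434851;  -848971 − 434851 = -1283822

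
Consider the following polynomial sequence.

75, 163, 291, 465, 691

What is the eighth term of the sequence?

1741

D1: 88  128  174  226
D2: 40  46  52
D3: 6  6
The third differences are constant (6).
52 + 6 = 58;  226 + 58 = 284;  691 + 284 = 975
58 + 6 = 64;  284 + 64 = 348;  975 + 348 = 1323
64 + 6 = 70;  348 + 70 = 418;  1323 + 418 = 1741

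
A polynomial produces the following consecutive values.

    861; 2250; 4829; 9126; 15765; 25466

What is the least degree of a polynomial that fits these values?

4

1389, 2579, 4297, 6639, 9701
1190, 1718, 2342, 3062
528, 624, 720
96, 96
The fourth differences are constant, so the polynomial has degree 4.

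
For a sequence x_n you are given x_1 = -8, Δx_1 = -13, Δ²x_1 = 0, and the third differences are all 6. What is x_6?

-13

Build the table forward from the leading diagonal:
Third differences: 6, 6, 6, 6, 6, 6
Second differences: 0, 6, 12, 18, 24, 30
First differences: -13, -13, -7, 5, 23, 47
x: -8, -21, -34, -41, -36, -13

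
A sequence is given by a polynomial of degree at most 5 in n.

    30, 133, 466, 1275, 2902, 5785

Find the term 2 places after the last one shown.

103, 333, 809, 1627, 2883
230, 476, 818, 1256
246, 342, 438
96, 96
The fourth differences are constant (96).
438 + 96 = 534;  1256 + 534 = 1790;  2883 + 1790 = 4673;  5785 + 4673 = 10458
534 + 96 = 630;  1790 + 630 = 2420;  4673 + 2420 = 7093;  10458 + 7093 = 17551

17551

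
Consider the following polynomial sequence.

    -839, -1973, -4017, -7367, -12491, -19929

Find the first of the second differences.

-910

Δ: -1134, -2044, -3350, -5124, -7438
Δ²: -910, -1306, -1774, -2314
Δ³: -396, -468, -540
Δ⁴: -72, -72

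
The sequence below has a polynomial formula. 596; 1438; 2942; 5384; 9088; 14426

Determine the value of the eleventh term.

D1: 842 , 1504 , 2442 , 3704 , 5338
D2: 662 , 938 , 1262 , 1634
D3: 276 , 324 , 372
D4: 48 , 48
The fourth differences are constant (48).
372 + 48 = 420;  1634 + 420 = 2054;  5338 + 2054 = 7392;  14426 + 7392 = 21818
420 + 48 = 468;  2054 + 468 = 2522;  7392 + 2522 = 9914;  21818 + 9914 = 31732
468 + 48 = 516;  2522 + 516 = 3038;  9914 + 3038 = 12952;  31732 + 12952 = 44684
516 + 48 = 564;  3038 + 564 = 3602;  12952 + 3602 = 16554;  44684 + 16554 = 61238
564 + 48 = 612;  3602 + 612 = 4214;  16554 + 4214 = 20768;  61238 + 20768 = 82006

82006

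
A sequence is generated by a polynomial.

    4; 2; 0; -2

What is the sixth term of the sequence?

-6

D1: -2, -2, -2
First differences constant at -2.
-2 − 2 = -4
-4 − 2 = -6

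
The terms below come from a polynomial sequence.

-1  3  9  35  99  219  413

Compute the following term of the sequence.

D1: 4  6  26  64  120  194
D2: 2  20  38  56  74
D3: 18  18  18  18
The third differences are constant (18).
74 + 18 = 92;  194 + 92 = 286;  413 + 286 = 699

699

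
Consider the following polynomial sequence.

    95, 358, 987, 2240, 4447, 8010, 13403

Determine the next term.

21172

First differences: 263  629  1253  2207  3563  5393
Second differences: 366  624  954  1356  1830
Third differences: 258  330  402  474
Fourth differences: 72  72  72
Fourth differences constant at 72.
474 + 72 = 546;  1830 + 546 = 2376;  5393 + 2376 = 7769;  13403 + 7769 = 21172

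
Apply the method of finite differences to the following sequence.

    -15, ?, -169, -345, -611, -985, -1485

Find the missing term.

-65

Using the last 5 terms:
-176, -266, -374, -500
-90, -108, -126
-18, -18
Constant third difference = -18.
Extend backward: -90 + 18 = -72;  -176 + 72 = -104;  -169 + 104 = -65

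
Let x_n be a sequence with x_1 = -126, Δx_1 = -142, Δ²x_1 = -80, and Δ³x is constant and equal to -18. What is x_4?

-810

Build the table forward from the leading diagonal:
D3: -18  -18  -18  -18
D2: -80  -98  -116  -134
D1: -142  -222  -320  -436
x: -126  -268  -490  -810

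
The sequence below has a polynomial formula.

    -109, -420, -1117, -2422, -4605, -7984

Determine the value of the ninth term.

Δ: -311 , -697 , -1305 , -2183 , -3379
Δ²: -386 , -608 , -878 , -1196
Δ³: -222 , -270 , -318
Δ⁴: -48 , -48
Constant fourth difference = -48, so extend:
-318 − 48 = -366;  -1196 − 366 = -1562;  -3379 − 1562 = -4941;  -7984 − 4941 = -12925
-366 − 48 = -414;  -1562 − 414 = -1976;  -4941 − 1976 = -6917;  -12925 − 6917 = -19842
-414 − 48 = -462;  -1976 − 462 = -2438;  -6917 − 2438 = -9355;  -19842 − 9355 = -29197

-29197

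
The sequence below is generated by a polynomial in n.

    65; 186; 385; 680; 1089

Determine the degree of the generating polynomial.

3

D1: 121, 199, 295, 409
D2: 78, 96, 114
D3: 18, 18
The third differences are constant, so the polynomial has degree 3.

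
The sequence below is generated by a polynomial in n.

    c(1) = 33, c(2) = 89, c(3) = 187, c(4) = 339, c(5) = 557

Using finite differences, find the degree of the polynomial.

3

First differences: 56, 98, 152, 218
Second differences: 42, 54, 66
Third differences: 12, 12
The third differences are constant, so the polynomial has degree 3.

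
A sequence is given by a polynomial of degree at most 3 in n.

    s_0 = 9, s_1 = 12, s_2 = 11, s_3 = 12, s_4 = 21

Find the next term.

D1: 3, -1, 1, 9
D2: -4, 2, 8
D3: 6, 6
Third differences constant at 6.
8 + 6 = 14;  9 + 14 = 23;  21 + 23 = 44

44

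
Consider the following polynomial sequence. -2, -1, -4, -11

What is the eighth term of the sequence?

-79

First differences: 1 , -3 , -7
Second differences: -4 , -4
Second differences constant at -4.
-7 − 4 = -11;  -11 − 11 = -22
-11 − 4 = -15;  -22 − 15 = -37
-15 − 4 = -19;  -37 − 19 = -56
-19 − 4 = -23;  -56 − 23 = -79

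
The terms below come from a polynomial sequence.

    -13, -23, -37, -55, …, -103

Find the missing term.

-77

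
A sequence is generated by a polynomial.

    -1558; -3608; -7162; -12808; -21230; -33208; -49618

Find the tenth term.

-135640

First differences: -2050, -3554, -5646, -8422, -11978, -16410
Second differences: -1504, -2092, -2776, -3556, -4432
Third differences: -588, -684, -780, -876
Fourth differences: -96, -96, -96
Constant fourth difference = -96, so extend:
-876 − 96 = -972;  -4432 − 972 = -5404;  -16410 − 5404 = -21814;  -49618 − 21814 = -71432
-972 − 96 = -1068;  -5404 − 1068 = -6472;  -21814 − 6472 = -28286;  -71432 − 28286 = -99718
-1068 − 96 = -1164;  -6472 − 1164 = -7636;  -28286 − 7636 = -35922;  -99718 − 35922 = -135640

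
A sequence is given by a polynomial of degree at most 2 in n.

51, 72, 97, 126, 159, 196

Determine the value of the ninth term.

Δ: 21, 25, 29, 33, 37
Δ²: 4, 4, 4, 4
Second differences constant at 4.
37 + 4 = 41;  196 + 41 = 237
41 + 4 = 45;  237 + 45 = 282
45 + 4 = 49;  282 + 49 = 331

331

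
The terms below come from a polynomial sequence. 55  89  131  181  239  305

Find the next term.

379

Δ: 34 , 42 , 50 , 58 , 66
Δ²: 8 , 8 , 8 , 8
Constant second difference = 8, so extend:
66 + 8 = 74;  305 + 74 = 379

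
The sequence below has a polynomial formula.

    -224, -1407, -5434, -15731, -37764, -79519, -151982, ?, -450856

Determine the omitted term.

Using the first 7 terms:
D1: -1183  -4027  -10297  -22033  -41755  -72463
D2: -2844  -6270  -11736  -19722  -30708
D3: -3426  -5466  -7986  -10986
D4: -2040  -2520  -3000
D5: -480  -480
Constant fifth difference = -480.
Extend forward: -3000 − 480 = -3480;  -10986 − 3480 = -14466;  -30708 − 14466 = -45174;  -72463 − 45174 = -117637;  -151982 − 117637 = -269619

-269619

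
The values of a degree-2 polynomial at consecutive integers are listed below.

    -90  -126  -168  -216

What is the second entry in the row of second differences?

-6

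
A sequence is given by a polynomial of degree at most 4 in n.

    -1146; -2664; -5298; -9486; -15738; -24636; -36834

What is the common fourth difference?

D1: -1518, -2634, -4188, -6252, -8898, -12198
D2: -1116, -1554, -2064, -2646, -3300
D3: -438, -510, -582, -654
D4: -72, -72, -72

-72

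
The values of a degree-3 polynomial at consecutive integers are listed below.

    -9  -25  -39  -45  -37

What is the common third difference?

6

Δ: -16, -14, -6, 8
Δ²: 2, 8, 14
Δ³: 6, 6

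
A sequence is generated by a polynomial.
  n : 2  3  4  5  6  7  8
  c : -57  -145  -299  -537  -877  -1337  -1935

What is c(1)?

D1: -88  -154  -238  -340  -460  -598
D2: -66  -84  -102  -120  -138
D3: -18  -18  -18  -18
The third differences are constant at -18.
Work back: -66 + 18 = -48;  -88 + 48 = -40;  -57 + 40 = -17

-17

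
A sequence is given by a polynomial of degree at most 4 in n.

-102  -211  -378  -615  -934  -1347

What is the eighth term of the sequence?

Δ: -109, -167, -237, -319, -413
Δ²: -58, -70, -82, -94
Δ³: -12, -12, -12
The third differences are constant (-12).
-94 − 12 = -106;  -413 − 106 = -519;  -1347 − 519 = -1866
-106 − 12 = -118;  -519 − 118 = -637;  -1866 − 637 = -2503

-2503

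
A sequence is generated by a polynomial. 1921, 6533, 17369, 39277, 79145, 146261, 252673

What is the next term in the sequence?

D1: 4612, 10836, 21908, 39868, 67116, 106412
D2: 6224, 11072, 17960, 27248, 39296
D3: 4848, 6888, 9288, 12048
D4: 2040, 2400, 2760
D5: 360, 360
The fifth differences are constant (360).
2760 + 360 = 3120;  12048 + 3120 = 15168;  39296 + 15168 = 54464;  106412 + 54464 = 160876;  252673 + 160876 = 413549

413549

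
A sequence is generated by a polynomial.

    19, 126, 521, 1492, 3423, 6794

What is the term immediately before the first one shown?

8

D1: 107, 395, 971, 1931, 3371
D2: 288, 576, 960, 1440
D3: 288, 384, 480
D4: 96, 96
The fourth differences are constant at 96.
Work back: 288 − 96 = 192;  288 − 192 = 96;  107 − 96 = 11;  19 − 11 = 8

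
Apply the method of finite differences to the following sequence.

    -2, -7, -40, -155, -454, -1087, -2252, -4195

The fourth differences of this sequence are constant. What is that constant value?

-48

D1: -5, -33, -115, -299, -633, -1165, -1943
D2: -28, -82, -184, -334, -532, -778
D3: -54, -102, -150, -198, -246
D4: -48, -48, -48, -48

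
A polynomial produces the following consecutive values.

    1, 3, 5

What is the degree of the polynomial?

1

D1: 2, 2
The first differences are constant, so the polynomial has degree 1.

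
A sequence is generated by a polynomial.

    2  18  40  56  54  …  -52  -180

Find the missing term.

22

Using the first 5 terms:
D1: 16, 22, 16, -2
D2: 6, -6, -18
D3: -12, -12
Constant third difference = -12.
Extend forward: -18 − 12 = -30;  -2 − 30 = -32;  54 − 32 = 22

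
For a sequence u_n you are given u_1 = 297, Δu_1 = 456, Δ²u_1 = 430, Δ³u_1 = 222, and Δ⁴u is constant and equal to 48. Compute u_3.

Build the table forward from the leading diagonal:
D4: 48, 48, 48
D3: 222, 270, 318
D2: 430, 652, 922
D1: 456, 886, 1538
u: 297, 753, 1639

1639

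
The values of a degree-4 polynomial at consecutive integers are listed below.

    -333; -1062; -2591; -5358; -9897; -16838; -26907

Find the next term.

-40926

D1: -729 , -1529 , -2767 , -4539 , -6941 , -10069
D2: -800 , -1238 , -1772 , -2402 , -3128
D3: -438 , -534 , -630 , -726
D4: -96 , -96 , -96
Fourth differences constant at -96.
-726 − 96 = -822;  -3128 − 822 = -3950;  -10069 − 3950 = -14019;  -26907 − 14019 = -40926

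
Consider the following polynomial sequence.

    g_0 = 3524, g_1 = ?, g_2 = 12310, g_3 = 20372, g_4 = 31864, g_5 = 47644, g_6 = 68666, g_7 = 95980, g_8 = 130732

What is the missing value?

6916

Using the last 7 terms:
First differences: 8062, 11492, 15780, 21022, 27314, 34752
Second differences: 3430, 4288, 5242, 6292, 7438
Third differences: 858, 954, 1050, 1146
Fourth differences: 96, 96, 96
Constant fourth difference = 96.
Extend backward: 858 − 96 = 762;  3430 − 762 = 2668;  8062 − 2668 = 5394;  12310 − 5394 = 6916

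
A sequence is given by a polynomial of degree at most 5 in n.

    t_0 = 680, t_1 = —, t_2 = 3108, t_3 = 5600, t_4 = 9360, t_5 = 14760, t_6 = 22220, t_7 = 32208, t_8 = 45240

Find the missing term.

Using the last 7 terms:
First differences: 2492  3760  5400  7460  9988  13032
Second differences: 1268  1640  2060  2528  3044
Third differences: 372  420  468  516
Fourth differences: 48  48  48
Constant fourth difference = 48.
Extend backward: 372 − 48 = 324;  1268 − 324 = 944;  2492 − 944 = 1548;  3108 − 1548 = 1560

1560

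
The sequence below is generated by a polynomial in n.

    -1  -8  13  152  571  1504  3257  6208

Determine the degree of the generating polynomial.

4

D1: -7, 21, 139, 419, 933, 1753, 2951
D2: 28, 118, 280, 514, 820, 1198
D3: 90, 162, 234, 306, 378
D4: 72, 72, 72, 72
The fourth differences are constant, so the polynomial has degree 4.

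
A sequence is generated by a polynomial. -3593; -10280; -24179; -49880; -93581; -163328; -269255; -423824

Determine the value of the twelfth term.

Δ: -6687, -13899, -25701, -43701, -69747, -105927, -154569
Δ²: -7212, -11802, -18000, -26046, -36180, -48642
Δ³: -4590, -6198, -8046, -10134, -12462
Δ⁴: -1608, -1848, -2088, -2328
Δ⁵: -240, -240, -240
Constant fifth difference = -240, so extend:
-2328 − 240 = -2568;  -12462 − 2568 = -15030;  -48642 − 15030 = -63672;  -154569 − 63672 = -218241;  -423824 − 218241 = -642065
-2568 − 240 = -2808;  -15030 − 2808 = -17838;  -63672 − 17838 = -81510;  -218241 − 81510 = -299751;  -642065 − 299751 = -941816
-2808 − 240 = -3048;  -17838 − 3048 = -20886;  -81510 − 20886 = -102396;  -299751 − 102396 = -402147;  -941816 − 402147 = -1343963
-3048 − 240 = -3288;  -20886 − 3288 = -24174;  -102396 − 24174 = -126570;  -402147 − 126570 = -528717;  -1343963 − 528717 = -1872680

-1872680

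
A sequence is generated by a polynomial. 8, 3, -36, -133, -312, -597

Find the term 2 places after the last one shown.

Δ: -5, -39, -97, -179, -285
Δ²: -34, -58, -82, -106
Δ³: -24, -24, -24
The third differences are constant (-24).
-106 − 24 = -130;  -285 − 130 = -415;  -597 − 415 = -1012
-130 − 24 = -154;  -415 − 154 = -569;  -1012 − 569 = -1581

-1581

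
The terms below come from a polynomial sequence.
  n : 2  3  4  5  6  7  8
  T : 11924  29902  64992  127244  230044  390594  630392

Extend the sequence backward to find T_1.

3864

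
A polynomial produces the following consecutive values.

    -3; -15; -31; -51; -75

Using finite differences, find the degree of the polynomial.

2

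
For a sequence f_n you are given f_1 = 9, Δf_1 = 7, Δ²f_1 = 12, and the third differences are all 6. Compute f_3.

Build the table forward from the leading diagonal:
D3: 6  6  6
D2: 12  18  24
D1: 7  19  37
f: 9  16  35

35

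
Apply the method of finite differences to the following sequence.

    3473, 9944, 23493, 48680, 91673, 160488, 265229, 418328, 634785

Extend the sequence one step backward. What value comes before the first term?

Δ: 6471, 13549, 25187, 42993, 68815, 104741, 153099, 216457
Δ²: 7078, 11638, 17806, 25822, 35926, 48358, 63358
Δ³: 4560, 6168, 8016, 10104, 12432, 15000
Δ⁴: 1608, 1848, 2088, 2328, 2568
Δ⁵: 240, 240, 240, 240
The fifth differences are constant at 240.
Work back: 1608 − 240 = 1368;  4560 − 1368 = 3192;  7078 − 3192 = 3886;  6471 − 3886 = 2585;  3473 − 2585 = 888

888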